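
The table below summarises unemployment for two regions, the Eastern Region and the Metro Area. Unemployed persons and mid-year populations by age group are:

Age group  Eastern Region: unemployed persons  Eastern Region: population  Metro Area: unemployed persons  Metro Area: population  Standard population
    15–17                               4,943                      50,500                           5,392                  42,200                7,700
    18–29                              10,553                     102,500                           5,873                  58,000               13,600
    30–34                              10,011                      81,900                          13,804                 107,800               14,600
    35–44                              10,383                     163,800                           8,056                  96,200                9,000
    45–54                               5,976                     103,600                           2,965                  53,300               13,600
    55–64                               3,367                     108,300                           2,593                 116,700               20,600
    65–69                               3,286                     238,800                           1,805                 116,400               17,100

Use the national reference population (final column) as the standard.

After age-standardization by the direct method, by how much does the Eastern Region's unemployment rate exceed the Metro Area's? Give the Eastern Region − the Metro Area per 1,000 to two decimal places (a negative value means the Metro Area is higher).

Age-specific rates per 1,000 for the Eastern Region: 97.881, 102.956, 122.234, 63.388, 57.683, 31.090, 13.760.
For the Metro Area: 127.773, 101.259, 128.052, 83.742, 55.629, 22.219, 15.507.
Standard total = 96,200; weights = 0.0800, 0.1414, 0.1518, 0.0936, 0.1414, 0.2141, 0.1778.
The Eastern Region: 0.0800×97.881 + 0.1414×102.956 + 0.1518×122.234 + 0.0936×63.388 + 0.1414×57.683 + 0.2141×31.090 + 0.1778×13.760 = 64.1294 per 1,000.
The Metro Area: 0.0800×127.773 + 0.1414×101.259 + 0.1518×128.052 + 0.0936×83.742 + 0.1414×55.629 + 0.2141×22.219 + 0.1778×15.507 = 67.1896 per 1,000.
Difference = 64.1294 − 67.1896 = -3.0602.

-3.06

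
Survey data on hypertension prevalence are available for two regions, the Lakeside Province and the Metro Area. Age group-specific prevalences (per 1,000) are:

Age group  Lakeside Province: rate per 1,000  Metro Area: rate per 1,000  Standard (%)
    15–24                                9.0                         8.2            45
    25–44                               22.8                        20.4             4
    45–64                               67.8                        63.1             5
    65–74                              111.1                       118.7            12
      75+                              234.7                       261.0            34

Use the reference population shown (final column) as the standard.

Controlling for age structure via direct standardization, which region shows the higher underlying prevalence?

Metro Area

Standard weights: 0.45, 0.04, 0.05, 0.12, 0.34.
The Lakeside Province: 0.4500×9.0 + 0.0400×22.8 + 0.0500×67.8 + 0.1200×111.1 + 0.3400×234.7 = 101.4820 per 1,000.
The Metro Area: 0.4500×8.2 + 0.0400×20.4 + 0.0500×63.1 + 0.1200×118.7 + 0.3400×261.0 = 110.6450 per 1,000.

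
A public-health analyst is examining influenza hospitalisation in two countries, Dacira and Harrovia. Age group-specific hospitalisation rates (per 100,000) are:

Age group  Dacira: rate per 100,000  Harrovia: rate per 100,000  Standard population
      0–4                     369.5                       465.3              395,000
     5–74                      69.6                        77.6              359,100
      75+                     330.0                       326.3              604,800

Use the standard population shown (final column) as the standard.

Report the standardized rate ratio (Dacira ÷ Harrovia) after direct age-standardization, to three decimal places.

0.906

Standard total = 1,358,900; weights = 0.2907, 0.2643, 0.4451.
Dacira: 0.2907×369.5 + 0.2643×69.6 + 0.4451×330.0 = 272.6690 per 100,000.
Harrovia: 0.2907×465.3 + 0.2643×77.6 + 0.4451×326.3 = 300.9831 per 100,000.
Ratio = 272.6690 ÷ 300.9831 = 0.90593.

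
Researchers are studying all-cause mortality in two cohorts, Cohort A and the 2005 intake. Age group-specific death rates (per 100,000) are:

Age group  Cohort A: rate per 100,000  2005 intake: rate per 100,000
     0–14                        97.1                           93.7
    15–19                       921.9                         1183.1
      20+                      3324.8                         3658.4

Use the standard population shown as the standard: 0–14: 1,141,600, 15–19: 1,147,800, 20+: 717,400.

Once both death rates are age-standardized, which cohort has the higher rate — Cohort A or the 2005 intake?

2005 intake

Standard total = 3,006,800; weights = 0.3797, 0.3817, 0.2386.
Cohort A: 0.3797×97.1 + 0.3817×921.9 + 0.2386×3324.8 = 1182.0599 per 100,000.
The 2005 intake: 0.3797×93.7 + 0.3817×1183.1 + 0.2386×3658.4 = 1360.0726 per 100,000.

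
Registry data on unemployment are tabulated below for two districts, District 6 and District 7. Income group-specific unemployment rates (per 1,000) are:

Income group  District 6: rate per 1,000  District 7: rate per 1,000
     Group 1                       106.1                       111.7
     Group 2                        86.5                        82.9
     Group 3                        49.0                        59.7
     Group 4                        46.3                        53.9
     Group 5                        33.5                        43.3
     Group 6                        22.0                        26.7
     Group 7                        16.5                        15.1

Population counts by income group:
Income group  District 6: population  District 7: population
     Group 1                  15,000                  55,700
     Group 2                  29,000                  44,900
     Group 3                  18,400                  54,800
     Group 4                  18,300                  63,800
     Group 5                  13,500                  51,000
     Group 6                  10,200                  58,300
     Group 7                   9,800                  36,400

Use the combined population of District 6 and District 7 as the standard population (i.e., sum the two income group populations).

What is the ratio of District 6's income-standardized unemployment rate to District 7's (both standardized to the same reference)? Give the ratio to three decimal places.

0.914

Combined standard total = 479,100; weights = 0.1476, 0.1542, 0.1528, 0.1714, 0.1346, 0.1430, 0.0964.
District 6: 0.1476×106.1 + 0.1542×86.5 + 0.1528×49.0 + 0.1714×46.3 + 0.1346×33.5 + 0.1430×22.0 + 0.0964×16.5 = 53.6667 per 1,000.
District 7: 0.1476×111.7 + 0.1542×82.9 + 0.1528×59.7 + 0.1714×53.9 + 0.1346×43.3 + 0.1430×26.7 + 0.0964×15.1 = 58.7313 per 1,000.
Ratio = 53.6667 ÷ 58.7313 = 0.91377.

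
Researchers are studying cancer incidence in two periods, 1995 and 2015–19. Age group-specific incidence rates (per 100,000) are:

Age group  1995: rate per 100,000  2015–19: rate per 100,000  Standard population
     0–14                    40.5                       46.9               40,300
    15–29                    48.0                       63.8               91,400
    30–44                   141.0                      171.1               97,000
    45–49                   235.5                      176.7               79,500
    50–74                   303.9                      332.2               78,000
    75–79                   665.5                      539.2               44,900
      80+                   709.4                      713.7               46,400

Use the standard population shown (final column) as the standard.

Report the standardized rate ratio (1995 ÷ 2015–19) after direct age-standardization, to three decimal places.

1.027

Standard total = 477,500; weights = 0.0844, 0.1914, 0.2031, 0.1665, 0.1634, 0.0940, 0.0972.
1995: 0.0844×40.5 + 0.1914×48.0 + 0.2031×141.0 + 0.1665×235.5 + 0.1634×303.9 + 0.0940×665.5 + 0.0972×709.4 = 261.6124 per 100,000.
2015–19: 0.0844×46.9 + 0.1914×63.8 + 0.2031×171.1 + 0.1665×176.7 + 0.1634×332.2 + 0.0940×539.2 + 0.0972×713.7 = 254.6662 per 100,000.
Ratio = 261.6124 ÷ 254.6662 = 1.02728.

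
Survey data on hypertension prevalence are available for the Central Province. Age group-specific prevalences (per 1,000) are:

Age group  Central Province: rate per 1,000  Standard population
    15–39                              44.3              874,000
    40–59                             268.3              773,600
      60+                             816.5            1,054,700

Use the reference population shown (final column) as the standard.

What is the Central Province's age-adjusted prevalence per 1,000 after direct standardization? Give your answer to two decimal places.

409.81

Standard total = 2,702,300; weights = 0.3234, 0.2863, 0.3903.
Standardized rate: 0.3234×44.3 + 0.2863×268.3 + 0.3903×816.5 = 409.8130 per 1,000.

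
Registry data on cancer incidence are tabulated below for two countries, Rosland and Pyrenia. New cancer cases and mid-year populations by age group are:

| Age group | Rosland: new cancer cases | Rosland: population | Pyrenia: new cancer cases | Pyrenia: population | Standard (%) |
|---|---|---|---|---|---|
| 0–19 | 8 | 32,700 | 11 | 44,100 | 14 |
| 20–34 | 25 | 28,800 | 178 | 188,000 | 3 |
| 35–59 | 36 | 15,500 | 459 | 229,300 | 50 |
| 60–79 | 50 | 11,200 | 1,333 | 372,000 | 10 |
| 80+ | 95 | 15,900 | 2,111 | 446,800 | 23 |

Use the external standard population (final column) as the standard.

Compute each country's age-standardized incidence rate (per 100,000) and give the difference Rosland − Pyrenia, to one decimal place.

Age-specific rates per 100,000 for Rosland: 24.46, 86.81, 232.26, 446.43, 597.48.
For Pyrenia: 24.94, 94.68, 200.17, 358.33, 472.47.
Standard weights: 0.14, 0.03, 0.50, 0.10, 0.23.
Rosland: 0.1400×24.46 + 0.0300×86.81 + 0.5000×232.26 + 0.1000×446.43 + 0.2300×597.48 = 304.2225 per 100,000.
Pyrenia: 0.1400×24.94 + 0.0300×94.68 + 0.5000×200.17 + 0.1000×358.33 + 0.2300×472.47 = 250.9214 per 100,000.
Difference = 304.2225 − 250.9214 = 53.3012.

53.3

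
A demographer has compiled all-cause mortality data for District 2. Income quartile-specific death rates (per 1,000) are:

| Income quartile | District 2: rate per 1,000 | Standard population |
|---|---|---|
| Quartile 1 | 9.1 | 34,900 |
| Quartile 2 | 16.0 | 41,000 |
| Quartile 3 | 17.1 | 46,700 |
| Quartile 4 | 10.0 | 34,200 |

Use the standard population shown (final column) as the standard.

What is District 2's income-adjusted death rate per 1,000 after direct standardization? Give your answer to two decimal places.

Standard total = 156,800; weights = 0.2226, 0.2615, 0.2978, 0.2181.
Standardized rate: 0.2226×9.1 + 0.2615×16.0 + 0.2978×17.1 + 0.2181×10.0 = 13.4832 per 1,000.

13.48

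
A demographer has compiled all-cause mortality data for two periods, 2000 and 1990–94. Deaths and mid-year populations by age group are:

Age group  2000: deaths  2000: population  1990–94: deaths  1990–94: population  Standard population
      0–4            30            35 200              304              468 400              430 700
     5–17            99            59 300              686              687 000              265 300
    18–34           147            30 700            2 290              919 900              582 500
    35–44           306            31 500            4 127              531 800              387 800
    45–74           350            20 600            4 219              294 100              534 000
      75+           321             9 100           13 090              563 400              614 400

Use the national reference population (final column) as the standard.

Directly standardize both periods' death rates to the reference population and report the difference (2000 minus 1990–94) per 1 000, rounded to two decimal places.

Age-specific rates per 1 000 for 2000: 0.852, 1.669, 4.788, 9.714, 16.990, 35.275.
For 1990–94: 0.649, 0.999, 2.489, 7.760, 14.345, 23.234.
Standard total = 2 814 700; weights = 0.1530, 0.0943, 0.2069, 0.1378, 0.1897, 0.2183.
2000: 0.1530×0.852 + 0.0943×1.669 + 0.2069×4.788 + 0.1378×9.714 + 0.1897×16.990 + 0.2183×35.275 = 13.5403 per 1 000.
1990–94: 0.1530×0.649 + 0.0943×0.999 + 0.2069×2.489 + 0.1378×7.760 + 0.1897×14.345 + 0.2183×23.234 = 9.5710 per 1 000.
Difference = 13.5403 − 9.5710 = 3.9694.

3.97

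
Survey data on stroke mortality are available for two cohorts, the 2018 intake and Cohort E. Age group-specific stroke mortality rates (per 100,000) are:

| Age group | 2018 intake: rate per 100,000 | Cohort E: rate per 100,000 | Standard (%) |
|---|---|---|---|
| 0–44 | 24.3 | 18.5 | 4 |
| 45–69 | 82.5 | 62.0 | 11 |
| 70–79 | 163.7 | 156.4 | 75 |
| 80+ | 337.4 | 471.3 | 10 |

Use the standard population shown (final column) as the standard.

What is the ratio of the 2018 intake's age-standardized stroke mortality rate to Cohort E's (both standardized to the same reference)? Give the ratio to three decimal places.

0.968

Standard weights: 0.04, 0.11, 0.75, 0.10.
The 2018 intake: 0.0400×24.3 + 0.1100×82.5 + 0.7500×163.7 + 0.1000×337.4 = 166.5620 per 100,000.
Cohort E: 0.0400×18.5 + 0.1100×62.0 + 0.7500×156.4 + 0.1000×471.3 = 171.9900 per 100,000.
Ratio = 166.5620 ÷ 171.9900 = 0.96844.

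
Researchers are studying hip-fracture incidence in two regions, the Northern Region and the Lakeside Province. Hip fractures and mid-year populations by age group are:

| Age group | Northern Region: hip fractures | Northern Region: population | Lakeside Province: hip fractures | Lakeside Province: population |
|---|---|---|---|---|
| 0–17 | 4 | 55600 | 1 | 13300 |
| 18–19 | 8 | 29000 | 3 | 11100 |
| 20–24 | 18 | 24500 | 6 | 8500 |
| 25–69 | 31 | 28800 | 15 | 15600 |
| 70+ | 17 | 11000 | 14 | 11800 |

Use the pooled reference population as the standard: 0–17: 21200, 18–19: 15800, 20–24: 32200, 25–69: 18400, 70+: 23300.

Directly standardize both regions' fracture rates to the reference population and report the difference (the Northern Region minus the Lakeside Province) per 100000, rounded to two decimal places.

10.30

Age-specific rates per 100000 for the Northern Region: 7.19, 27.59, 73.47, 107.64, 154.55.
For the Lakeside Province: 7.52, 27.03, 70.59, 96.15, 118.64.
Standard total = 110900; weights = 0.1912, 0.1425, 0.2904, 0.1659, 0.2101.
The Northern Region: 0.1912×7.19 + 0.1425×27.59 + 0.2904×73.47 + 0.1659×107.64 + 0.2101×154.55 = 76.9663 per 100000.
The Lakeside Province: 0.1912×7.52 + 0.1425×27.03 + 0.2904×70.59 + 0.1659×96.15 + 0.2101×118.64 = 66.6637 per 100000.
Difference = 76.9663 − 66.6637 = 10.3026.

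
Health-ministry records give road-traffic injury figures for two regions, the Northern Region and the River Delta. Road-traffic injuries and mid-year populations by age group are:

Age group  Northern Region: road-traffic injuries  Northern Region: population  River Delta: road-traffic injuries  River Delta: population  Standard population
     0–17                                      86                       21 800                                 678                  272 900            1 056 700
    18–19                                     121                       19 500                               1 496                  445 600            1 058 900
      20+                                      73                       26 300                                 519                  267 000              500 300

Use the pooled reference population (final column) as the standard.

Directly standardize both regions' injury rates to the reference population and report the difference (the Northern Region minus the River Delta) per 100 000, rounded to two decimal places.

190.19

Age-specific rates per 100 000 for the Northern Region: 394.50, 620.51, 277.57.
For the River Delta: 248.44, 335.73, 194.38.
Standard total = 2 615 900; weights = 0.4040, 0.4048, 0.1913.
The Northern Region: 0.4040×394.50 + 0.4048×620.51 + 0.1913×277.57 = 463.6228 per 100 000.
The River Delta: 0.4040×248.44 + 0.4048×335.73 + 0.1913×194.38 = 273.4356 per 100 000.
Difference = 463.6228 − 273.4356 = 190.1872.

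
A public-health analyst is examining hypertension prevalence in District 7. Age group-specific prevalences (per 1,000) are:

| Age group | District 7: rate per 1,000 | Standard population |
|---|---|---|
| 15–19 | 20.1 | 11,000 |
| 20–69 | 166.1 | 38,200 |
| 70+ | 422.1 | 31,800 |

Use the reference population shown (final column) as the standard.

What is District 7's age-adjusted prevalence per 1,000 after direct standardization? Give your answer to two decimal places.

Standard total = 81,000; weights = 0.1358, 0.4716, 0.3926.
Standardized rate: 0.1358×20.1 + 0.4716×166.1 + 0.3926×422.1 = 246.7765 per 1,000.

246.78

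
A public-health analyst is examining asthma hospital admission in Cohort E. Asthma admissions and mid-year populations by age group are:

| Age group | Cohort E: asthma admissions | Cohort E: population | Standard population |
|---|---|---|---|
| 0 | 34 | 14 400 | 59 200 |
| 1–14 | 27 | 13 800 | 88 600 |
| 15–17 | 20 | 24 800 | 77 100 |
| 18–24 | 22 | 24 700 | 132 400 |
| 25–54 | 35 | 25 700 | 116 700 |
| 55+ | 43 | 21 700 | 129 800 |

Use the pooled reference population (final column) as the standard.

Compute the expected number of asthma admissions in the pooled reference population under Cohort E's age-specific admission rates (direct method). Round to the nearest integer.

Age-specific rates per 10 000 for Cohort E: 23.61, 19.57, 8.06, 8.91, 13.62, 19.82.
Expected asthma admissions = Σ (standard pop × age-specific rate ÷ 10 000)
= 59 200×23.61/10 000 + 88 600×19.57/10 000 + 77 100×8.06/10 000 + 132 400×8.91/10 000 + 116 700×13.62/10 000 + 129 800×19.82/10 000
= 139.78 + 173.35 + 62.18 + 117.93 + 158.93 + 257.21 = 909.37.

909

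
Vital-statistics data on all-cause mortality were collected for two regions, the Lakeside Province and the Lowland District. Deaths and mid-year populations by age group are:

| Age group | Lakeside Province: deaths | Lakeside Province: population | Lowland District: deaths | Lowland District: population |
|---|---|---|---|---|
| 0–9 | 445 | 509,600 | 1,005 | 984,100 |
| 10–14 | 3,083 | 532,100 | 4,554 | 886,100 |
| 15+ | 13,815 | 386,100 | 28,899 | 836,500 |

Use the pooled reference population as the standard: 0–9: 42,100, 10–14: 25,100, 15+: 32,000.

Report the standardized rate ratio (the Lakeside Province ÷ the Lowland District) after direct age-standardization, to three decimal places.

Age-specific rates per 100,000 for the Lakeside Province: 87.32, 579.40, 3578.09.
For the Lowland District: 102.12, 513.94, 3454.75.
Standard total = 99,200; weights = 0.4244, 0.2530, 0.3226.
The Lakeside Province: 0.4244×87.32 + 0.2530×579.40 + 0.3226×3578.09 = 1337.8846 per 100,000.
The Lowland District: 0.4244×102.12 + 0.2530×513.94 + 0.3226×3454.75 = 1287.8156 per 100,000.
Ratio = 1337.8846 ÷ 1287.8156 = 1.03888.

1.039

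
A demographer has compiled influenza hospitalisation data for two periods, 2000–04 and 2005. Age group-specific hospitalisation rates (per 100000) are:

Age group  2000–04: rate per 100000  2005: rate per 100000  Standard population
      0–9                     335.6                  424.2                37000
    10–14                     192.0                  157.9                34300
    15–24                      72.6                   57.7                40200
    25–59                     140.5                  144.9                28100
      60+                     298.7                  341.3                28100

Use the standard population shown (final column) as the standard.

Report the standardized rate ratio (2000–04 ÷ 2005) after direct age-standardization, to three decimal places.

Standard total = 167700; weights = 0.2206, 0.2045, 0.2397, 0.1676, 0.1676.
2000–04: 0.2206×335.6 + 0.2045×192.0 + 0.2397×72.6 + 0.1676×140.5 + 0.1676×298.7 = 204.3103 per 100000.
2005: 0.2206×424.2 + 0.2045×157.9 + 0.2397×57.7 + 0.1676×144.9 + 0.1676×341.3 = 221.1874 per 100000.
Ratio = 204.3103 ÷ 221.1874 = 0.92370.

0.924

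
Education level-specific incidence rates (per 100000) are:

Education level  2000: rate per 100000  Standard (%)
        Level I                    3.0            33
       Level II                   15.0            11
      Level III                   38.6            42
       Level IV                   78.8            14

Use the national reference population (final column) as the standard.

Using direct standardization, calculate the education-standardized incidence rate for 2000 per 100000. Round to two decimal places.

Standard weights: 0.33, 0.11, 0.42, 0.14.
Standardized rate: 0.3300×3.0 + 0.1100×15.0 + 0.4200×38.6 + 0.1400×78.8 = 29.8840 per 100000.

29.88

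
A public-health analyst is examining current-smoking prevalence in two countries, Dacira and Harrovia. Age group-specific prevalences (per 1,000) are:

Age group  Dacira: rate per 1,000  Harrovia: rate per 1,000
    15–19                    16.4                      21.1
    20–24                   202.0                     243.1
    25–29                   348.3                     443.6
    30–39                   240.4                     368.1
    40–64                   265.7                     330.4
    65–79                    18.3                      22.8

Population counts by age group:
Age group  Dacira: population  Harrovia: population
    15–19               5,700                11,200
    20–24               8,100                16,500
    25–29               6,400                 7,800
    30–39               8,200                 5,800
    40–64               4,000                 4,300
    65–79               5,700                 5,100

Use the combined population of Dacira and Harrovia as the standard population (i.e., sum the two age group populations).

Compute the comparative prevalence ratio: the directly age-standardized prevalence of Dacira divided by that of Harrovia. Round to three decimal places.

Combined standard total = 88,800; weights = 0.1903, 0.2770, 0.1599, 0.1577, 0.0935, 0.1216.
Dacira: 0.1903×16.4 + 0.2770×202.0 + 0.1599×348.3 + 0.1577×240.4 + 0.0935×265.7 + 0.1216×18.3 = 179.7384 per 1,000.
Harrovia: 0.1903×21.1 + 0.2770×243.1 + 0.1599×443.6 + 0.1577×368.1 + 0.0935×330.4 + 0.1216×22.8 = 233.9857 per 1,000.
Ratio = 179.7384 ÷ 233.9857 = 0.76816.

0.768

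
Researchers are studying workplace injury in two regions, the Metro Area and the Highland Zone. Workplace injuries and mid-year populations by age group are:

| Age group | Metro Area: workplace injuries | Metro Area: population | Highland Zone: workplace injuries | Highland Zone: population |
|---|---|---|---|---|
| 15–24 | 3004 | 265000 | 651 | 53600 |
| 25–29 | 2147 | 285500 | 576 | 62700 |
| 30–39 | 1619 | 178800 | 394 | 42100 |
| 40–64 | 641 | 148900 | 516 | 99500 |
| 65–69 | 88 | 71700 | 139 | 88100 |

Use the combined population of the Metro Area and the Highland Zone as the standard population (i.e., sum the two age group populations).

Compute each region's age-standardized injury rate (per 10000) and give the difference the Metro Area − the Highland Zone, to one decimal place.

Age-specific rates per 10000 for the Metro Area: 113.36, 75.20, 90.55, 43.05, 12.27.
For the Highland Zone: 121.46, 91.87, 93.59, 51.86, 15.78.
Combined standard total = 1295900; weights = 0.2459, 0.2687, 0.1705, 0.1917, 0.1233.
The Metro Area: 0.2459×113.36 + 0.2687×75.20 + 0.1705×90.55 + 0.1917×43.05 + 0.1233×12.27 = 73.2756 per 10000.
The Highland Zone: 0.2459×121.46 + 0.2687×91.87 + 0.1705×93.59 + 0.1917×51.86 + 0.1233×15.78 = 82.3827 per 10000.
Difference = 73.2756 − 82.3827 = -9.1071.

-9.1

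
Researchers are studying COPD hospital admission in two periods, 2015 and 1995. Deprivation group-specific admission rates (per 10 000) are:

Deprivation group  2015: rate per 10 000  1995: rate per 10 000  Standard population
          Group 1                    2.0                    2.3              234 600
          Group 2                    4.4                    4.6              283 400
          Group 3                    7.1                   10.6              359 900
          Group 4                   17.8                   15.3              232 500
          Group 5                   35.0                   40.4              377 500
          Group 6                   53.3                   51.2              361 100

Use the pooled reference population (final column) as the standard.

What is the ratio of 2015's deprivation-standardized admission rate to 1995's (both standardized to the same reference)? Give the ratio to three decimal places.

Standard total = 1 849 000; weights = 0.1269, 0.1533, 0.1946, 0.1257, 0.2042, 0.1953.
2015: 0.1269×2.0 + 0.1533×4.4 + 0.1946×7.1 + 0.1257×17.8 + 0.2042×35.0 + 0.1953×53.3 = 22.1033 per 10 000.
1995: 0.1269×2.3 + 0.1533×4.6 + 0.1946×10.6 + 0.1257×15.3 + 0.2042×40.4 + 0.1953×51.2 = 23.2313 per 10 000.
Ratio = 22.1033 ÷ 23.2313 = 0.95145.

0.951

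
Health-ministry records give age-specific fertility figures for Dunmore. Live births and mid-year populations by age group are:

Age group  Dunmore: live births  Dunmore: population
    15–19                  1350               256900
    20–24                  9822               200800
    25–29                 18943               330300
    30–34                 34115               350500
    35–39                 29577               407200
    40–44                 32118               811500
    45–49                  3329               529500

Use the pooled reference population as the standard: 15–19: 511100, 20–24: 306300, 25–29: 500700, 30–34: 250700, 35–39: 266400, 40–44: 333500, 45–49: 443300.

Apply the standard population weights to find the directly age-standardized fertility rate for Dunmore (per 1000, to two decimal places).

Age-specific rates per 1000 for Dunmore: 5.255, 48.914, 57.351, 97.332, 72.635, 39.579, 6.287.
Standard total = 2612000; weights = 0.1957, 0.1173, 0.1917, 0.0960, 0.1020, 0.1277, 0.1697.
Standardized rate: 0.1957×5.255 + 0.1173×48.914 + 0.1917×57.351 + 0.0960×97.332 + 0.1020×72.635 + 0.1277×39.579 + 0.1697×6.287 = 40.6285 per 1000.

40.63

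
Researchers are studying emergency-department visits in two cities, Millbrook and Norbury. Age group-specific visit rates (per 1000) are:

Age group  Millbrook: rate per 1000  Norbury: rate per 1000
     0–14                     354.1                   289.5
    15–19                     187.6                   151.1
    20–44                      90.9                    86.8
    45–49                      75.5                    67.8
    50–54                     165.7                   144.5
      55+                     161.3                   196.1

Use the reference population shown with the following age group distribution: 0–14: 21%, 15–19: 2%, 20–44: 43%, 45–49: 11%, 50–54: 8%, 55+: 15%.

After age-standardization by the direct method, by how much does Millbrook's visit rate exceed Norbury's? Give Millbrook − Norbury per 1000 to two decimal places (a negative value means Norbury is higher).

Standard weights: 0.21, 0.02, 0.43, 0.11, 0.08, 0.15.
Millbrook: 0.2100×354.1 + 0.0200×187.6 + 0.4300×90.9 + 0.1100×75.5 + 0.0800×165.7 + 0.1500×161.3 = 162.9560 per 1000.
Norbury: 0.2100×289.5 + 0.0200×151.1 + 0.4300×86.8 + 0.1100×67.8 + 0.0800×144.5 + 0.1500×196.1 = 149.5740 per 1000.
Difference = 162.9560 − 149.5740 = 13.3820.

13.38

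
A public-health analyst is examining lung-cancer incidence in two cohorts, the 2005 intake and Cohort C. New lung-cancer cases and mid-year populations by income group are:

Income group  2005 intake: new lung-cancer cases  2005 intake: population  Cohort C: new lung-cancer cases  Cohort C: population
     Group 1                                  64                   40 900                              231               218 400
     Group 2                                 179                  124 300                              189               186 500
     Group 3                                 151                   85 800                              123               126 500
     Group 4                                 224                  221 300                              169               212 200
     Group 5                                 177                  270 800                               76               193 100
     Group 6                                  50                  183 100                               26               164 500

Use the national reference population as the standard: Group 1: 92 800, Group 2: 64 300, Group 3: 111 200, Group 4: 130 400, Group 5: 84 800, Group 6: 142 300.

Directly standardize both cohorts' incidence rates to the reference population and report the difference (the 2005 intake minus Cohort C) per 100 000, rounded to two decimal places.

Income-specific rates per 100 000 for the 2005 intake: 156.48, 144.01, 175.99, 101.22, 65.36, 27.31.
For Cohort C: 105.77, 101.34, 97.23, 79.64, 39.36, 15.81.
Standard total = 625 800; weights = 0.1483, 0.1027, 0.1777, 0.2084, 0.1355, 0.2274.
The 2005 intake: 0.1483×156.48 + 0.1027×144.01 + 0.1777×175.99 + 0.2084×101.22 + 0.1355×65.36 + 0.2274×27.31 = 105.4309 per 100 000.
Cohort C: 0.1483×105.77 + 0.1027×101.34 + 0.1777×97.23 + 0.2084×79.64 + 0.1355×39.36 + 0.2274×15.81 = 68.8972 per 100 000.
Difference = 105.4309 − 68.8972 = 36.5337.

36.53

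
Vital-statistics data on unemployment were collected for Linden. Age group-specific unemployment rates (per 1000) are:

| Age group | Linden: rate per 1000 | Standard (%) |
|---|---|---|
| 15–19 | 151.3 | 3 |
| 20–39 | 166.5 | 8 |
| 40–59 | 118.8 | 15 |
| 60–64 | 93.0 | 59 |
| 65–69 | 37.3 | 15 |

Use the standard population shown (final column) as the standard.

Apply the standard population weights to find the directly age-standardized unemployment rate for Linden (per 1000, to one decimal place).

Standard weights: 0.03, 0.08, 0.15, 0.59, 0.15.
Standardized rate: 0.0300×151.3 + 0.0800×166.5 + 0.1500×118.8 + 0.5900×93.0 + 0.1500×37.3 = 96.1440 per 1000.

96.1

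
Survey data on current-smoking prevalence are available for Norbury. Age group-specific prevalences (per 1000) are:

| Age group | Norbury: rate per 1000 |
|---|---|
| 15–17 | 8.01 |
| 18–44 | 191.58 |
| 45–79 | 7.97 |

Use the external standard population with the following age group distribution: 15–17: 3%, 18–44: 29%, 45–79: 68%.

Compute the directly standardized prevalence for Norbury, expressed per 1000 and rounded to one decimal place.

Standard weights: 0.03, 0.29, 0.68.
Standardized rate: 0.0300×8.01 + 0.2900×191.58 + 0.6800×7.97 = 61.2181 per 1000.

61.2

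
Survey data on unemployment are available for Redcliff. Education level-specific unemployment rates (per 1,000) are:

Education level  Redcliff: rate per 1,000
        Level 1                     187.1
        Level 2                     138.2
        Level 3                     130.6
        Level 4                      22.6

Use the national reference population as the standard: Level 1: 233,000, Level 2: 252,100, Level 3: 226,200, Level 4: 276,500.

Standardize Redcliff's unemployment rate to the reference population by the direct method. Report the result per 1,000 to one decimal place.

Standard total = 987,800; weights = 0.2359, 0.2552, 0.2290, 0.2799.
Standardized rate: 0.2359×187.1 + 0.2552×138.2 + 0.2290×130.6 + 0.2799×22.6 = 115.6359 per 1,000.

115.6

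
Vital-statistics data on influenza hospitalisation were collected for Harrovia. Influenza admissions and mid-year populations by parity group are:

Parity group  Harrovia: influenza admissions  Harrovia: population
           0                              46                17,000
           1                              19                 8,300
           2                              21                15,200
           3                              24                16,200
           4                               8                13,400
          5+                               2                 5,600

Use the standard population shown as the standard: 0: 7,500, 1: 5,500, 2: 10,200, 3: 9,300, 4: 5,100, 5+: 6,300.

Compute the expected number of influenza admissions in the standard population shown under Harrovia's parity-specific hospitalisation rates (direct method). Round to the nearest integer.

66

Parity-specific rates per 100,000 for Harrovia: 270.59, 228.92, 138.16, 148.15, 59.70, 35.71.
Expected influenza admissions = Σ (standard pop × parity-specific rate ÷ 100,000)
= 7,500×270.59/100,000 + 5,500×228.92/100,000 + 10,200×138.16/100,000 + 9,300×148.15/100,000 + 5,100×59.70/100,000 + 6,300×35.71/100,000
= 20.29 + 12.59 + 14.09 + 13.78 + 3.04 + 2.25 = 66.05.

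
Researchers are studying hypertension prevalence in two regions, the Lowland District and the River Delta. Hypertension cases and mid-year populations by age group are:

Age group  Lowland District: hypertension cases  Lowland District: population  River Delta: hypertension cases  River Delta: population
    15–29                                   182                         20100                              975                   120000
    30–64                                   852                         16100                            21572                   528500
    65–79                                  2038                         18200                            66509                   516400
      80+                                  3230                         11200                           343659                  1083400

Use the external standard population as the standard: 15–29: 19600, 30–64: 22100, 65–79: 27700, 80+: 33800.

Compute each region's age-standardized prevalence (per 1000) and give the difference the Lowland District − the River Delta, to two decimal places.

Age-specific rates per 1000 for the Lowland District: 9.055, 52.919, 111.978, 288.393.
For the River Delta: 8.125, 40.817, 128.794, 317.204.
Standard total = 103200; weights = 0.1899, 0.2141, 0.2684, 0.3275.
The Lowland District: 0.1899×9.055 + 0.2141×52.919 + 0.2684×111.978 + 0.3275×288.393 = 137.5626 per 1000.
The River Delta: 0.1899×8.125 + 0.2141×40.817 + 0.2684×128.794 + 0.3275×317.204 = 148.7442 per 1000.
Difference = 137.5626 − 148.7442 = -11.1816.

-11.18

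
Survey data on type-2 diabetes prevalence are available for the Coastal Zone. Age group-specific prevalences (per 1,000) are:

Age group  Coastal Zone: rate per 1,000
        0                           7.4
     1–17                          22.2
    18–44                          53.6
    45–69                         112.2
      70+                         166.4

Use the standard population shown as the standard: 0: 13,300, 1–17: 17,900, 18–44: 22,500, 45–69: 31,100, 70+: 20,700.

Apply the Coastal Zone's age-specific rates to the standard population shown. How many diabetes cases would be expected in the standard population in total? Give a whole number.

Expected diabetes cases = Σ (standard pop × age-specific rate ÷ 1,000)
= 13,300×7.4/1,000 + 17,900×22.2/1,000 + 22,500×53.6/1,000 + 31,100×112.2/1,000 + 20,700×166.4/1,000
= 98.42 + 397.38 + 1206.00 + 3489.42 + 3444.48 = 8635.70.

8636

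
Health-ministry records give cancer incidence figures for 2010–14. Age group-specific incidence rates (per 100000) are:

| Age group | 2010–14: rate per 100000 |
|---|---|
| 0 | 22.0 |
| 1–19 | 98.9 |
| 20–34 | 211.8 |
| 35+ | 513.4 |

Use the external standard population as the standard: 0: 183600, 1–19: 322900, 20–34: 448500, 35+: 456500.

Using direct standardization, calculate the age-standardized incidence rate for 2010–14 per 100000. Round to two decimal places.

258.83

Standard total = 1411500; weights = 0.1301, 0.2288, 0.3177, 0.3234.
Standardized rate: 0.1301×22.0 + 0.2288×98.9 + 0.3177×211.8 + 0.3234×513.4 = 258.8264 per 100000.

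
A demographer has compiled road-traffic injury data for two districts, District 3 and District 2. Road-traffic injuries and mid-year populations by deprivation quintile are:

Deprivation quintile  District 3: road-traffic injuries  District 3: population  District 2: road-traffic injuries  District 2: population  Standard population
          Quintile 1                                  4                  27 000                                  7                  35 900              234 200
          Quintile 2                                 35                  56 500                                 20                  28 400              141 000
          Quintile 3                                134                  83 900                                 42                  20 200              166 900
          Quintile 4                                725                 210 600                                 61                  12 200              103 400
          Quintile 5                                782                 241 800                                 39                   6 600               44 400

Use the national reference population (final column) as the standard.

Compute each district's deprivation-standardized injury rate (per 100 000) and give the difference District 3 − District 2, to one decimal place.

Deprivation-specific rates per 100 000 for District 3: 14.81, 61.95, 159.71, 344.25, 323.41.
For District 2: 19.50, 70.42, 207.92, 500.00, 590.91.
Standard total = 689 900; weights = 0.3395, 0.2044, 0.2419, 0.1499, 0.0644.
District 3: 0.3395×14.81 + 0.2044×61.95 + 0.2419×159.71 + 0.1499×344.25 + 0.0644×323.41 = 128.7370 per 100 000.
District 2: 0.3395×19.50 + 0.2044×70.42 + 0.2419×207.92 + 0.1499×500.00 + 0.0644×590.91 = 184.2796 per 100 000.
Difference = 128.7370 − 184.2796 = -55.5426.

-55.5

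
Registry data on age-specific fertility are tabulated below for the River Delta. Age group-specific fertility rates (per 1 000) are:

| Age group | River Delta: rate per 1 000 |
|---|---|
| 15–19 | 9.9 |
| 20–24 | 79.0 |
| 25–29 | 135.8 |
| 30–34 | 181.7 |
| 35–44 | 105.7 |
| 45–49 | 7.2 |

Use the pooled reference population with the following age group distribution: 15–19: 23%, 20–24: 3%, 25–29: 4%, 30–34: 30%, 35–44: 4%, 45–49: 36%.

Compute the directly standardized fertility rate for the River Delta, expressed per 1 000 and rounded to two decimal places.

71.41

Standard weights: 0.23, 0.03, 0.04, 0.30, 0.04, 0.36.
Standardized rate: 0.2300×9.9 + 0.0300×79.0 + 0.0400×135.8 + 0.3000×181.7 + 0.0400×105.7 + 0.3600×7.2 = 71.4090 per 1 000.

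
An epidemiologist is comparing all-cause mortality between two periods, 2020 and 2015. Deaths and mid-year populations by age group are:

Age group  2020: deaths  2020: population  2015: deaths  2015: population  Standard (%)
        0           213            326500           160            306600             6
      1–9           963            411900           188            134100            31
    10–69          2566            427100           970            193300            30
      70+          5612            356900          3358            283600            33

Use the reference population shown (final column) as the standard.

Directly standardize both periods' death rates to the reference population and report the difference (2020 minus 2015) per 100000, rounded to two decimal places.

Age-specific rates per 100000 for 2020: 65.24, 233.79, 600.80, 1572.43.
For 2015: 52.19, 140.19, 501.81, 1184.06.
Standard weights: 0.06, 0.31, 0.30, 0.33.
2020: 0.0600×65.24 + 0.3100×233.79 + 0.3000×600.80 + 0.3300×1572.43 = 775.5310 per 100000.
2015: 0.0600×52.19 + 0.3100×140.19 + 0.3000×501.81 + 0.3300×1184.06 = 587.8749 per 100000.
Difference = 775.5310 − 587.8749 = 187.6561.

187.66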